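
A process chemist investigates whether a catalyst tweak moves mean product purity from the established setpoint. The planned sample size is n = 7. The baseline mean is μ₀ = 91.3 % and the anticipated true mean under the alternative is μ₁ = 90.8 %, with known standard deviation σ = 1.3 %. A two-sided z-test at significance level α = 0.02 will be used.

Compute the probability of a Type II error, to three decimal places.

β ≈ 0.904

Standardized effect: d = |μ₁ − μ₀| / σ = |90.8 − 91.3| / 1.3 = 0.3846
Noncentrality parameter: δ = d·√n = 0.3846 × √7 = 1.0176
Two-sided α = 0.02 → critical value z_{0.01} = 2.326.
Power = Φ(δ − 2.326) + Φ(−δ − 2.326) = Φ(-1.309) + Φ(-3.344) = 0.0953 + 0.0004 = 0.0957.
Type II error: β = 1 − power = 1 − 0.0957 = 0.9043.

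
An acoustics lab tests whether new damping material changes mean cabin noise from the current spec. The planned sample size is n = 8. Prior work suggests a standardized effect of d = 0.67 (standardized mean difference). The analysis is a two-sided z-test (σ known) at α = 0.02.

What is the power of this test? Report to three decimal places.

Power ≈ 0.333

Noncentrality parameter: δ = d·√n = 0.67 × √8 = 1.8950
Critical value for a two-sided test at α = 0.02: z_{α/2} = 2.326.
Power = Φ(δ − 2.326) + Φ(−δ − 2.326) = Φ(-0.431) + Φ(-4.221) = 0.3331 + 0.0000 = 0.3331.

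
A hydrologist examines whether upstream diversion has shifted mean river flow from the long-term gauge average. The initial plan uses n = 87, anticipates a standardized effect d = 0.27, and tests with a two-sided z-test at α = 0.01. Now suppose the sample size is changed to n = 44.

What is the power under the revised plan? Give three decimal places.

With n = 44: δ = d·√n = 0.27 × √44 = 1.7910. Critical value z_{0.005} = 2.576.
Revised power = Φ(δ − 2.576) + Φ(−δ − 2.576) = Φ(-0.785) + Φ(-4.367) = 0.2163 + 0.0000 = 0.2163.

Power ≈ 0.216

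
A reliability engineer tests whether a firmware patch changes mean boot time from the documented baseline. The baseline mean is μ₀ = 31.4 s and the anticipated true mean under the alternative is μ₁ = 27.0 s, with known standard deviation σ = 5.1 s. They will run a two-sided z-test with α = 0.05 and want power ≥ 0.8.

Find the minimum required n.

Standardized effect: d = |μ₁ − μ₀| / σ = |27.0 − 31.4| / 5.1 = 0.8627
Set Φ(δ − 1.960) = 0.8; then δ − 1.960 = Φ⁻¹(0.8) = 0.842, giving δ = 2.802.
(Ignoring the negligible lower-tail rejection probability gives the usual closed-form inversion.)
δ = d·√n ⇒ n = (δ/d)² = (2.802 / 0.8627)² = 10.54.
Rounding up, n = 11.

n = 11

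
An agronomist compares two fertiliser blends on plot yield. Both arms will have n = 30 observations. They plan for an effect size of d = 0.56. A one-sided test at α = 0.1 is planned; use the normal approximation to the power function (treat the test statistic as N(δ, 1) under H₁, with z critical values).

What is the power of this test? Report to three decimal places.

Noncentrality parameter: δ = d·√(n/2) = 0.56 × √(30/2) = 2.1689
One-sided α = 0.1 → critical value z_{0.1} = 1.282.
Power = P(Z > 1.282 − δ) = Φ(0.887) = 0.8125.

Power ≈ 0.813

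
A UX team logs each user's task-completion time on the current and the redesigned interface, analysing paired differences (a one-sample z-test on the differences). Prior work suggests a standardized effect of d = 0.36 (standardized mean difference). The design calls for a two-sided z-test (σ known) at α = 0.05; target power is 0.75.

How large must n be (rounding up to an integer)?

Set Φ(δ − 1.960) = 0.75; then δ − 1.960 = Φ⁻¹(0.75) = 0.674, giving δ = 2.634.
(For δ > 0 the lower-tail rejection region contributes negligibly to power, so the one-term inversion is standard.)
δ = d·√n ⇒ n = (δ/d)² = (2.634 / 0.36)² = 53.55.
Rounding up, n = 54.

n = 54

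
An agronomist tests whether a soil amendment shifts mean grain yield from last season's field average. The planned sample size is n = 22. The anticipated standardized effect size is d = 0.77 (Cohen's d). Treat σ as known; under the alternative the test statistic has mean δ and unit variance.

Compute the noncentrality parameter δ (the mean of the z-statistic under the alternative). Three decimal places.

δ ≈ 3.612

The noncentrality parameter scales effect size by the design's sample-size factor: δ = d·√n = 0.77 × √22 = 3.6116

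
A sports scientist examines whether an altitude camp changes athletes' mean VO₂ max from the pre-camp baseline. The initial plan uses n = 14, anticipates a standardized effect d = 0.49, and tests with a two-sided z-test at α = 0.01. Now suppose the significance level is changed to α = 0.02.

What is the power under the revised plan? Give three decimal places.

δ = d·√n = 0.49 × √14 = 1.8334 (unchanged). New critical value: z_{0.01} = 2.326.
Revised power = Φ(δ − 2.326) + Φ(−δ − 2.326) = Φ(-0.493) + Φ(-4.160) = 0.3110 + 0.0000 = 0.3110.

Power ≈ 0.311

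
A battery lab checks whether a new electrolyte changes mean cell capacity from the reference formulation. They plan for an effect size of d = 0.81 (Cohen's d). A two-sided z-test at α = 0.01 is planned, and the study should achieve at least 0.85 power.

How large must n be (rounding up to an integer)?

n = 20

For power 0.85 need Φ(δ − z_{0.005}) = 0.85, so δ = z_{0.005} + z_{0.15} = 2.576 + 1.036 = 3.612.
(The Φ(−δ − z_{α/2}) term is vanishingly small for δ > 0 and is dropped in the standard sample-size formula.)
δ = d·√n ⇒ n = (δ/d)² = (3.612 / 0.81)² = 19.89.
Round up to the next whole unit.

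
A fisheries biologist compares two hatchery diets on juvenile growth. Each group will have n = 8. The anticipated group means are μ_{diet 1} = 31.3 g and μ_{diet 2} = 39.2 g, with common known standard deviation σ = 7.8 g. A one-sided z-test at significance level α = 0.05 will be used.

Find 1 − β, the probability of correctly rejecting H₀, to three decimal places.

Standardized effect: d = |μ_{diet 1} − μ_{diet 2}| / σ = |31.3 − 39.2| / 7.8 = 1.0128
Noncentrality parameter: δ = d·√(n/2) = 1.0128 × √(8/2) = 2.0256
One-sided α = 0.05 → critical value z_{0.05} = 1.645.
Power = Φ(δ − 1.645) = Φ(0.381) = 0.6483.

Power ≈ 0.648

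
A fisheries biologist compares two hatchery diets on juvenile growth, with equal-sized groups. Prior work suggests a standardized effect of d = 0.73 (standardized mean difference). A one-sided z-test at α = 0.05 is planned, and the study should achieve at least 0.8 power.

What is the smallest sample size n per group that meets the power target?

n = 24 per group

For power 0.8 need Φ(δ − z_{0.05}) = 0.8, so δ = z_{0.05} + z_{0.20} = 1.645 + 0.842 = 2.486.
δ = d·√(n/2) ⇒ n = 2(δ/d)² = 2 × (2.486 / 0.73)² = 23.20.
Round up to the next whole unit.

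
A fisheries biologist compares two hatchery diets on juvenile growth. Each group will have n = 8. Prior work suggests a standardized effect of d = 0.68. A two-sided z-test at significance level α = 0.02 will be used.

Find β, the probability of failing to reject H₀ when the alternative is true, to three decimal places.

β ≈ 0.833

Noncentrality parameter: δ = d·√(n/2) = 0.68 × √(8/2) = 1.3600
Critical value for a two-sided test at α = 0.02: z_{α/2} = 2.326.
Power = Φ(δ − 2.326) + Φ(−δ − 2.326) = Φ(-0.966) + Φ(-3.686) = 0.1669 + 0.0001 = 0.1670.
Type II error: β = 1 − power = 1 − 0.1670 = 0.8330.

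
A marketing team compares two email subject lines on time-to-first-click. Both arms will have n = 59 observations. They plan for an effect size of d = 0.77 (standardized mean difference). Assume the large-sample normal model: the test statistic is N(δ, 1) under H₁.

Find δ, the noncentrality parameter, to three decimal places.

The noncentrality parameter scales effect size by the design's sample-size factor: δ = d·√(n/2) = 0.77 × √(59/2) = 4.1822

δ ≈ 4.182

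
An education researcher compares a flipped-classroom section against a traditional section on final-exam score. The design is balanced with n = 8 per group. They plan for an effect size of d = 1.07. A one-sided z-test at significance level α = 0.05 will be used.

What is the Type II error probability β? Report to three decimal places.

Noncentrality parameter: δ = d·√(n/2) = 1.07 × √(8/2) = 2.1400
Critical value for a one-sided test at α = 0.05: z_α = 1.645.
Power = Φ(δ − 1.645) = Φ(0.495) = 0.6898.
Type II error: β = 1 − power = 1 − 0.6898 = 0.3102.

β ≈ 0.310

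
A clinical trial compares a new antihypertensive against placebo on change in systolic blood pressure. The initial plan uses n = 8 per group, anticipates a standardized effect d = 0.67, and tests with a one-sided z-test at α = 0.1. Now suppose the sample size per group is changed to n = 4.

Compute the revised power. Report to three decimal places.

With n = 4 per group: δ = d·√(n/2) = 0.67 × √(4/2) = 0.9475. Critical value z_{0.1} = 1.282.
Revised power = P(Z > 1.282 − δ) = Φ(-0.334) = 0.3692.

Power ≈ 0.369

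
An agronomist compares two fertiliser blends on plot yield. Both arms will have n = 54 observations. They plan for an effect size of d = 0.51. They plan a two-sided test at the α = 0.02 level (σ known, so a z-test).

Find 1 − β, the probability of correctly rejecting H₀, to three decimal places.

Noncentrality parameter: δ = d·√(n/2) = 0.51 × √(54/2) = 2.6500
Two-sided α = 0.02 → critical value z_{0.01} = 2.326.
Power = Φ(δ − 2.326) + Φ(−δ − 2.326) = Φ(0.324) + Φ(-4.976) = 0.6269 + 0.0000 = 0.6269.

Power ≈ 0.627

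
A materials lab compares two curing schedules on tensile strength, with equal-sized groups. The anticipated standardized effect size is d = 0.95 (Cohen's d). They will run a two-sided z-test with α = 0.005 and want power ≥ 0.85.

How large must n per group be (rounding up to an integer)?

n = 33 per group

For power 0.85 need Φ(δ − z_{0.0025}) = 0.85, so δ = z_{0.0025} + z_{0.15} = 2.807 + 1.036 = 3.843.
(For δ > 0 the lower-tail rejection region contributes negligibly to power, so the one-term inversion is standard.)
δ = d·√(n/2) ⇒ n = 2(δ/d)² = 2 × (3.843 / 0.95)² = 32.74.
Round up to the next whole unit.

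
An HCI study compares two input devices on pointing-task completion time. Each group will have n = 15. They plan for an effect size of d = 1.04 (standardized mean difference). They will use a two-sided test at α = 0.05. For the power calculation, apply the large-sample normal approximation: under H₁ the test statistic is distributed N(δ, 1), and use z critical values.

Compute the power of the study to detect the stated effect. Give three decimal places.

Noncentrality parameter: δ = d·√(n/2) = 1.04 × √(15/2) = 2.8482
Critical value for a two-sided test at α = 0.05: z_{α/2} = 1.960.
Power = Φ(δ − 1.960) + Φ(−δ − 1.960) = Φ(0.888) + Φ(-4.808) = 0.8128 + 0.0000 = 0.8128.

Power ≈ 0.813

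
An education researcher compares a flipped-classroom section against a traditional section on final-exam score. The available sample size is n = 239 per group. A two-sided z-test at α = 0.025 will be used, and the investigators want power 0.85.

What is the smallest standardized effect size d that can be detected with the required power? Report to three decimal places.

d ≈ 0.300

Need Φ(δ − 2.241) = 0.85, so δ = 2.241 + 1.036 = 3.278.
(The second rejection-region term Φ(−δ − z_{α/2}) is negligible and dropped.)
δ = d·√(n/2) ⇒ d = δ/√(n/2) = 3.278/√(239/2) = 0.2998.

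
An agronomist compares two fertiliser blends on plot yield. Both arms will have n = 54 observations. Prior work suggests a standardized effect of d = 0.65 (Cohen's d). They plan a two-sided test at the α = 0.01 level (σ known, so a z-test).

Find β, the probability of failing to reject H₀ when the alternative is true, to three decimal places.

Noncentrality parameter: δ = d·√(n/2) = 0.65 × √(54/2) = 3.3775
Two-sided α = 0.01 → critical value z_{0.005} = 2.576.
Power = Φ(δ − 2.576) + Φ(−δ − 2.576) = Φ(0.802) + Φ(-5.953) = 0.7886 + 0.0000 = 0.7886.
Type II error: β = 1 − power = 1 − 0.7886 = 0.2114.

β ≈ 0.211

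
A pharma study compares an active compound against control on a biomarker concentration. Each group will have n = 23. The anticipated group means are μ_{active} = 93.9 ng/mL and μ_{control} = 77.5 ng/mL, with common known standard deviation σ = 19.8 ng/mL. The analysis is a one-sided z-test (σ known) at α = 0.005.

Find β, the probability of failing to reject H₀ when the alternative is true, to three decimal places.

β ≈ 0.408

Standardized effect: d = |μ_{active} − μ_{control}| / σ = |93.9 − 77.5| / 19.8 = 0.8283
Noncentrality parameter: δ = d·√(n/2) = 0.8283 × √(23/2) = 2.8088
One-sided α = 0.005 → critical value z_{0.005} = 2.576.
Power = Φ(δ − 2.576) = Φ(0.233) = 0.5921.
Type II error: β = 1 − power = 1 − 0.5921 = 0.4079.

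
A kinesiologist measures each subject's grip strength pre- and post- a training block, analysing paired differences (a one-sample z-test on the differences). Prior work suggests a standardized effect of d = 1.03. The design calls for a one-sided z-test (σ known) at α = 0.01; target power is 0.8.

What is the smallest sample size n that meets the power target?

For power 0.8 need Φ(δ − z_{0.01}) = 0.8, so δ = z_{0.01} + z_{0.20} = 2.326 + 0.842 = 3.168.
δ = d·√n ⇒ n = (δ/d)² = (3.168 / 1.03)² = 9.46.
Round up to the next whole unit.

n = 10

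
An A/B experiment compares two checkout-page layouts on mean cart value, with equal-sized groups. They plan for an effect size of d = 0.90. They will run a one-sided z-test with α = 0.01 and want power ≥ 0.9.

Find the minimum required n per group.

Set Φ(δ − 2.326) = 0.9; then δ − 2.326 = Φ⁻¹(0.9) = 1.282, giving δ = 3.608.
δ = d·√(n/2) ⇒ n = 2(δ/d)² = 2 × (3.608 / 0.90)² = 32.14.
Rounding up, n = 33 per group.

n = 33 per group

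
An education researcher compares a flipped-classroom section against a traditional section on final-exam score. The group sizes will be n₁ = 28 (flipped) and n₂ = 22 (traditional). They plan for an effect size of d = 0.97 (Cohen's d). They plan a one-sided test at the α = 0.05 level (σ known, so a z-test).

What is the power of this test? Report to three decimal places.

Noncentrality parameter: δ = d / √(1/n₁ + 1/n₂) = 0.97 / √(1/28 + 1/22) = 3.4047
Critical value for a one-sided test at α = 0.05: z_α = 1.645.
Power = Φ(δ − 1.645) = Φ(1.760) = 0.9608.

Power ≈ 0.961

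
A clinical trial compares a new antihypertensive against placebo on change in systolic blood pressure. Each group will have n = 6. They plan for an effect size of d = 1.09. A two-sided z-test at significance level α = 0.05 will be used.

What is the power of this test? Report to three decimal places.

Power ≈ 0.471

Noncentrality parameter: δ = d·√(n/2) = 1.09 × √(6/2) = 1.8879
Two-sided α = 0.05 → critical value z_{0.025} = 1.960.
Power = Φ(δ − 1.960) + Φ(−δ − 1.960) = Φ(-0.072) + Φ(-3.848) = 0.4713 + 0.0001 = 0.4713.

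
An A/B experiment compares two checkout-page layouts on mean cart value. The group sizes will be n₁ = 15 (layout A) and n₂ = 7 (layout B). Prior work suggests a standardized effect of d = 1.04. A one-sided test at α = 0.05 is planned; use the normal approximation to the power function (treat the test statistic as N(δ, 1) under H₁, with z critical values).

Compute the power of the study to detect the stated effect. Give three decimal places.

Power ≈ 0.735

Noncentrality parameter: δ = d / √(1/n₁ + 1/n₂) = 1.04 / √(1/15 + 1/7) = 2.2720
Critical value for a one-sided test at α = 0.05: z_α = 1.645.
Power = P(Z > 1.645 − δ) = Φ(0.627) = 0.7347.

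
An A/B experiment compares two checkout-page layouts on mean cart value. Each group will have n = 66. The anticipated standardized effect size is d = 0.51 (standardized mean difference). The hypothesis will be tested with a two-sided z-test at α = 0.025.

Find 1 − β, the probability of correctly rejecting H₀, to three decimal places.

Power ≈ 0.754

Noncentrality parameter: δ = d·√(n/2) = 0.51 × √(66/2) = 2.9297
Two-sided α = 0.025 → critical value z_{0.0125} = 2.241.
Power = Φ(δ − 2.241) + Φ(−δ − 2.241) = Φ(0.688) + Φ(-5.171) = 0.7544 + 0.0000 = 0.7544.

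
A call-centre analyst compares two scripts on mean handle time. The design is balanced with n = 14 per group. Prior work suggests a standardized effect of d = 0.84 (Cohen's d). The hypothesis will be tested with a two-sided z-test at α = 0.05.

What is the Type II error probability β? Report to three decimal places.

β ≈ 0.396

Noncentrality parameter: δ = d·√(n/2) = 0.84 × √(14/2) = 2.2224
Two-sided α = 0.05 → critical value z_{0.025} = 1.960.
Power = Φ(δ − 1.960) + Φ(−δ − 1.960) = Φ(0.262) + Φ(-4.182) = 0.6035 + 0.0000 = 0.6035.
Type II error: β = 1 − power = 1 − 0.6035 = 0.3965.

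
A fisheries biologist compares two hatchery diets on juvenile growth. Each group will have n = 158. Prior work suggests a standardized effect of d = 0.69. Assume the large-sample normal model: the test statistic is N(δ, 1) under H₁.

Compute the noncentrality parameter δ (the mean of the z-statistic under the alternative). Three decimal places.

δ ≈ 6.133

The noncentrality parameter scales effect size by the design's sample-size factor: δ = d·√(n/2) = 0.69 × √(158/2) = 6.1329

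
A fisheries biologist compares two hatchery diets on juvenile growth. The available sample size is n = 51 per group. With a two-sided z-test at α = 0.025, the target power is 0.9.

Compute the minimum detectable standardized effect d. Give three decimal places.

d ≈ 0.698

Required noncentrality: δ = z_{0.0125} + z_{0.10} = 2.241 + 1.282 = 3.523.
(Lower-tail contribution to power is negligible for δ > 0.)
δ = d·√(n/2) ⇒ d = δ/√(n/2) = 3.523/√(51/2) = 0.6976.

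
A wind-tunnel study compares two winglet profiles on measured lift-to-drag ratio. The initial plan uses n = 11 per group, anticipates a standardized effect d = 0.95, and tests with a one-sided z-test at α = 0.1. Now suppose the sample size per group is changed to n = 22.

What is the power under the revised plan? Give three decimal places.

With n = 22 per group: δ = d·√(n/2) = 0.95 × √(22/2) = 3.1508. Critical value z_{0.1} = 1.282.
Revised power = P(Z > 1.282 − δ) = Φ(1.869) = 0.9692.

Power ≈ 0.969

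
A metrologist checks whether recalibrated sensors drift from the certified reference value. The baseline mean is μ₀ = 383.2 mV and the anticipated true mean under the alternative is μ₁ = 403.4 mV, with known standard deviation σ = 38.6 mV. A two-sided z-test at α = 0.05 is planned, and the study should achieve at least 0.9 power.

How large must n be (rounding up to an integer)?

Standardized effect: d = |μ₁ − μ₀| / σ = |403.4 − 383.2| / 38.6 = 0.5233
Set Φ(δ − 1.960) = 0.9; then δ − 1.960 = Φ⁻¹(0.9) = 1.282, giving δ = 3.242.
(Ignoring the negligible lower-tail rejection probability gives the usual closed-form inversion.)
δ = d·√n ⇒ n = (δ/d)² = (3.242 / 0.5233)² = 38.37.
Rounding up, n = 39.

n = 39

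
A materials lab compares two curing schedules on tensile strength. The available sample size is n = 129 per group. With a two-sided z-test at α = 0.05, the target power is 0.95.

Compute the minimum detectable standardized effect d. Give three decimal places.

d ≈ 0.449

Need Φ(δ − 1.960) = 0.95, so δ = 1.960 + 1.645 = 3.605.
(Lower-tail contribution to power is negligible for δ > 0.)
δ = d·√(n/2) ⇒ d = δ/√(n/2) = 3.605/√(129/2) = 0.4489.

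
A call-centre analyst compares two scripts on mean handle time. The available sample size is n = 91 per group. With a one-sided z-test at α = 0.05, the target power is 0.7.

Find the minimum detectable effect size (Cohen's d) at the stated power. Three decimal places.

d ≈ 0.322

Need Φ(δ − 1.645) = 0.7, so δ = 1.645 + 0.524 = 2.169.
δ = d·√(n/2) ⇒ d = δ/√(n/2) = 2.169/√(91/2) = 0.3216.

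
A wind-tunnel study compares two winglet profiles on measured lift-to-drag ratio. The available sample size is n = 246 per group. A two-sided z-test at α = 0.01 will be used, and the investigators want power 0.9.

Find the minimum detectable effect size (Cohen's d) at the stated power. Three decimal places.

d ≈ 0.348

Required noncentrality: δ = z_{0.005} + z_{0.10} = 2.576 + 1.282 = 3.857.
(Lower-tail contribution to power is negligible for δ > 0.)
δ = d·√(n/2) ⇒ d = δ/√(n/2) = 3.857/√(246/2) = 0.3478.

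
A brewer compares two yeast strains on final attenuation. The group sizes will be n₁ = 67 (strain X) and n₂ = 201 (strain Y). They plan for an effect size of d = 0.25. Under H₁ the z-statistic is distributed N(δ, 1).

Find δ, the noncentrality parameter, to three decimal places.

δ ≈ 1.772

The noncentrality parameter scales effect size by the design's sample-size factor: δ = d / √(1/n₁ + 1/n₂) = 0.25 / √(1/67 + 1/201) = 1.7722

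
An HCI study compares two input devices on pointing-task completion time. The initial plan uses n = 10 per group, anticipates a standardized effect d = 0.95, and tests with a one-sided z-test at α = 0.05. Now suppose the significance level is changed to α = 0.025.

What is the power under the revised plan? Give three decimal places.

δ = d·√(n/2) = 0.95 × √(10/2) = 2.1243 (unchanged). New critical value: z_{0.025} = 1.960.
Revised power = Φ(δ − 1.960) = Φ(0.164) = 0.5653.

Power ≈ 0.565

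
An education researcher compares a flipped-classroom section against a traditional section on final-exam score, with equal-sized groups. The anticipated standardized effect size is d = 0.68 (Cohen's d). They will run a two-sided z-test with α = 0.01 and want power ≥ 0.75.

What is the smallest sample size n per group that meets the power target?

n = 46 per group

For power 0.75 need Φ(δ − z_{0.005}) = 0.75, so δ = z_{0.005} + z_{0.25} = 2.576 + 0.674 = 3.250.
(Ignoring the negligible lower-tail rejection probability gives the usual closed-form inversion.)
δ = d·√(n/2) ⇒ n = 2(δ/d)² = 2 × (3.250 / 0.68)² = 45.69.
Rounding up, n = 46 per group.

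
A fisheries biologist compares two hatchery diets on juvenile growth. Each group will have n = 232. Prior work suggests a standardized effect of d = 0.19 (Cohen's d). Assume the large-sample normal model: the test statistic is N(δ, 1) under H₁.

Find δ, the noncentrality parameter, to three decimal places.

δ = d·√(n/2) = 0.19 × √(232/2) = 2.0464

δ ≈ 2.046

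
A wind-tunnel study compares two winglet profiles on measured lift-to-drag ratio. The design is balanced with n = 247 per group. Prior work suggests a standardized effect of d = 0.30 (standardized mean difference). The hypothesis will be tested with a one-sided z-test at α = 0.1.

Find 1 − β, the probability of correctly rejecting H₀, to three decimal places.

Power ≈ 0.980

Noncentrality parameter: δ = d·√(n/2) = 0.30 × √(247/2) = 3.3339
Critical value for a one-sided test at α = 0.1: z_α = 1.282.
Power = Φ(δ − 1.282) = Φ(2.052) = 0.9799.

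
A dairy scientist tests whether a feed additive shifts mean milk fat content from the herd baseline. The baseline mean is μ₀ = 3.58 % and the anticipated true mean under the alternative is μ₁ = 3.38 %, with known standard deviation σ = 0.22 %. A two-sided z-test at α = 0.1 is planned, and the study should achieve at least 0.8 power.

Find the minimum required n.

n = 8

Standardized effect: d = |μ₁ − μ₀| / σ = |3.38 − 3.58| / 0.22 = 0.9091
For power 0.8 need Φ(δ − z_{0.05}) = 0.8, so δ = z_{0.05} + z_{0.20} = 1.645 + 0.842 = 2.486.
(The Φ(−δ − z_{α/2}) term is vanishingly small for δ > 0 and is dropped in the standard sample-size formula.)
δ = d·√n ⇒ n = (δ/d)² = (2.486 / 0.9091)² = 7.48.
Round up to the next whole unit.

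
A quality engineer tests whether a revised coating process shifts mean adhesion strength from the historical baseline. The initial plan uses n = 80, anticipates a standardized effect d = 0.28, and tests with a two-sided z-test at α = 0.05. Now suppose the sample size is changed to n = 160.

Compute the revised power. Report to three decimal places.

Power ≈ 0.943

With n = 160: δ = d·√n = 0.28 × √160 = 3.5418. Critical value z_{0.025} = 1.960.
Revised power = Φ(δ − 1.960) + Φ(−δ − 1.960) = Φ(1.582) + Φ(-5.502) = 0.9432 + 0.0000 = 0.9432.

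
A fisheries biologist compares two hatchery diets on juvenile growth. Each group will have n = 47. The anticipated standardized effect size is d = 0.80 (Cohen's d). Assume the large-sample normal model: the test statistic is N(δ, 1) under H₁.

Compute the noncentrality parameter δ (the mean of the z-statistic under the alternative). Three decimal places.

The noncentrality parameter scales effect size by the design's sample-size factor: δ = d·√(n/2) = 0.80 × √(47/2) = 3.8781

δ ≈ 3.878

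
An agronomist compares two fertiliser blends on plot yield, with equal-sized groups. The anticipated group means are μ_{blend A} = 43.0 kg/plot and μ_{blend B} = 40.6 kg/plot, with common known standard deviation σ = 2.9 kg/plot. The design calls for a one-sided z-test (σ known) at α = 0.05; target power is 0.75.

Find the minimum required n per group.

Standardized effect: d = |μ_{blend A} − μ_{blend B}| / σ = |43.0 − 40.6| / 2.9 = 0.8276
Set Φ(δ − 1.645) = 0.75; then δ − 1.645 = Φ⁻¹(0.75) = 0.674, giving δ = 2.319.
δ = d·√(n/2) ⇒ n = 2(δ/d)² = 2 × (2.319 / 0.8276)² = 15.71.
Round up to the next whole unit.

n = 16 per group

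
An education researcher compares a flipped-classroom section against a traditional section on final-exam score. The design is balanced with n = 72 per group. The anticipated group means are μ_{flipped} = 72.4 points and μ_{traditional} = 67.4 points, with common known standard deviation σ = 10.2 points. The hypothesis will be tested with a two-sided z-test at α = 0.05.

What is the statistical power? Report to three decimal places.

Standardized effect: d = |μ_{flipped} − μ_{traditional}| / σ = |72.4 − 67.4| / 10.2 = 0.4902
Noncentrality parameter: λ = d·√(n/2) = 0.4902 × √(72/2) = 2.9412
Critical value for a two-sided test at α = 0.05: z_{α/2} = 1.960.
Power = Φ(λ − 1.960) + Φ(−λ − 1.960) = Φ(0.981) + Φ(-4.901) = 0.8368 + 0.0000 = 0.8368.

Power ≈ 0.837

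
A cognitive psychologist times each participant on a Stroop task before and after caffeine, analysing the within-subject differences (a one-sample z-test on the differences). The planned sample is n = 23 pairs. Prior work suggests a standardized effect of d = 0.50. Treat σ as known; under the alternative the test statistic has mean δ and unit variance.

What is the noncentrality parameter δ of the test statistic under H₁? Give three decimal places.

δ = d·√n = 0.50 × √23 = 2.3979

δ ≈ 2.398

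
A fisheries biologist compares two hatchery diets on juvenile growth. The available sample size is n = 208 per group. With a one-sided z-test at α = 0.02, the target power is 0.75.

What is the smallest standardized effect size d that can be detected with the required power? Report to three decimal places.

d ≈ 0.268

Required noncentrality: δ = z_{0.02} + z_{0.25} = 2.054 + 0.674 = 2.728.
δ = d·√(n/2) ⇒ d = δ/√(n/2) = 2.728/√(208/2) = 0.2675.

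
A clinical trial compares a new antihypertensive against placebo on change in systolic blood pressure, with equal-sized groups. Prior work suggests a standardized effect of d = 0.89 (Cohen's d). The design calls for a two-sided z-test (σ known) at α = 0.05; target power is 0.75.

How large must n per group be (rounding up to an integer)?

n = 18 per group

For power 0.75 need Φ(δ − z_{0.025}) = 0.75, so δ = z_{0.025} + z_{0.25} = 1.960 + 0.674 = 2.634.
(The Φ(−δ − z_{α/2}) term is vanishingly small for δ > 0 and is dropped in the standard sample-size formula.)
δ = d·√(n/2) ⇒ n = 2(δ/d)² = 2 × (2.634 / 0.89)² = 17.52.
Rounding up, n = 18 per group.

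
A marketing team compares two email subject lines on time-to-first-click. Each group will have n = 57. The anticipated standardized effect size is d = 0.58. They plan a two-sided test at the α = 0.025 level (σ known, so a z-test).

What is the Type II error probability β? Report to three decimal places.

β ≈ 0.196

Noncentrality parameter: δ = d·√(n/2) = 0.58 × √(57/2) = 3.0964
Two-sided α = 0.025 → critical value z_{0.0125} = 2.241.
Power = Φ(δ − 2.241) + Φ(−δ − 2.241) = Φ(0.855) + Φ(-5.338) = 0.8037 + 0.0000 = 0.8037.
Type II error: β = 1 − power = 1 − 0.8037 = 0.1963.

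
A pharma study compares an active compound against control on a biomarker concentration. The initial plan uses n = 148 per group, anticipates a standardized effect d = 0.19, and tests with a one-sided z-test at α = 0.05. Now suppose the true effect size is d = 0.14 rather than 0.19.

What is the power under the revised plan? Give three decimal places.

With d = 0.14: δ = d·√(n/2) = 0.14 × √(148/2) = 1.2043. Critical value z_{0.05} = 1.645.
Revised power = P(Z > 1.645 − δ) = Φ(-0.441) = 0.3298.

Power ≈ 0.330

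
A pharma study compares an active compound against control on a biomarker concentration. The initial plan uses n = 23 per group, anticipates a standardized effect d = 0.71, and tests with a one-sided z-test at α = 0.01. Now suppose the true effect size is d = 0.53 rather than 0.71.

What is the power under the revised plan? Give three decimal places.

Power ≈ 0.298

With d = 0.53: δ = d·√(n/2) = 0.53 × √(23/2) = 1.7973. Critical value z_{0.01} = 2.326.
Revised power = Φ(δ − 2.326) = Φ(-0.529) = 0.2984.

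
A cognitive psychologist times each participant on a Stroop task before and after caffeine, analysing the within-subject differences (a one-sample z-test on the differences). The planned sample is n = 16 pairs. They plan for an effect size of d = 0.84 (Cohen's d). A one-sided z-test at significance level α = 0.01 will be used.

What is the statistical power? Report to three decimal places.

Noncentrality parameter: δ = d·√n = 0.84 × √16 = 3.3600
One-sided α = 0.01 → critical value z_{0.01} = 2.326.
Power = Φ(δ − 2.326) = Φ(1.034) = 0.8494.

Power ≈ 0.849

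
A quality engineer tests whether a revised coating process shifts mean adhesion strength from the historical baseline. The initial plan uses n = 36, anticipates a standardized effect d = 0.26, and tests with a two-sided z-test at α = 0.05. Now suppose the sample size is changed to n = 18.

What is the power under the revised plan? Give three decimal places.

Power ≈ 0.197

With n = 18: δ = d·√n = 0.26 × √18 = 1.1031. Critical value z_{0.025} = 1.960.
Revised power = Φ(δ − 1.960) + Φ(−δ − 1.960) = Φ(-0.857) + Φ(-3.063) = 0.1958 + 0.0011 = 0.1969.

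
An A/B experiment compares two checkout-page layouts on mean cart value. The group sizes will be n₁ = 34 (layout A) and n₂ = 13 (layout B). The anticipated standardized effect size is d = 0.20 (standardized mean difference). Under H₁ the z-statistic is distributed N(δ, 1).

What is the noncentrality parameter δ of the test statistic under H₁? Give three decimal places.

The noncentrality parameter scales effect size by the design's sample-size factor: δ = d / √(1/n₁ + 1/n₂) = 0.20 / √(1/34 + 1/13) = 0.6133

δ ≈ 0.613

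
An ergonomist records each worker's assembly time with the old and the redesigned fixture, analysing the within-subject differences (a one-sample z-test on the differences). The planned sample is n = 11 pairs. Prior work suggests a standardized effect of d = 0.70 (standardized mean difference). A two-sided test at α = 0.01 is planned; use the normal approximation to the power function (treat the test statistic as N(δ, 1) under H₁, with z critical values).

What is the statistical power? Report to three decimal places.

Noncentrality parameter: λ = d·√n = 0.70 × √11 = 2.3216
Critical value for a two-sided test at α = 0.01: z_{α/2} = 2.576.
Power = Φ(λ − 2.576) + Φ(−λ − 2.576) = Φ(-0.254) + Φ(-4.897) = 0.3997 + 0.0000 = 0.3997.

Power ≈ 0.400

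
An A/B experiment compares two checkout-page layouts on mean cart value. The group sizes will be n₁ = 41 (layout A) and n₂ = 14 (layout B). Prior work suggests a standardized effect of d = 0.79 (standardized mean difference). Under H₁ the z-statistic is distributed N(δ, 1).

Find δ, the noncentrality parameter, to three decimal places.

δ = d / √(1/n₁ + 1/n₂) = 0.79 / √(1/41 + 1/14) = 2.5521

δ ≈ 2.552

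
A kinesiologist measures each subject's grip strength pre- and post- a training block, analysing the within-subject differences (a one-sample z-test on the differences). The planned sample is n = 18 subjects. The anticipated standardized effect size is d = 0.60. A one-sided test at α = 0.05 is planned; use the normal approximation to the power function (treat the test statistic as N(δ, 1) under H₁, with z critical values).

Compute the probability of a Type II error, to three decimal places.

β ≈ 0.184

Noncentrality parameter: δ = d·√n = 0.60 × √18 = 2.5456
One-sided α = 0.05 → critical value z_{0.05} = 1.645.
Power = P(Z > 1.645 − δ) = Φ(0.901) = 0.8161.
Type II error: β = 1 − power = 1 − 0.8161 = 0.1839.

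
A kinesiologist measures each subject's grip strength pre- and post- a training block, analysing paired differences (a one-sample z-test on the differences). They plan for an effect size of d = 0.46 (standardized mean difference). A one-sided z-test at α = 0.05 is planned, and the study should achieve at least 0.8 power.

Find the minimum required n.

n = 30

For power 0.8 need Φ(δ − z_{0.05}) = 0.8, so δ = z_{0.05} + z_{0.20} = 1.645 + 0.842 = 2.486.
δ = d·√n ⇒ n = (δ/d)² = (2.486 / 0.46)² = 29.22.
Round up to the next whole unit.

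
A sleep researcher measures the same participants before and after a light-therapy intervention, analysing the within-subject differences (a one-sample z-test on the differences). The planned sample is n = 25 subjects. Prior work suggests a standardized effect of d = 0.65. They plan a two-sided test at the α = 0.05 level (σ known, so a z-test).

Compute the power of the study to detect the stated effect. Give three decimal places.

Noncentrality parameter: δ = d·√n = 0.65 × √25 = 3.2500
Critical value for a two-sided test at α = 0.05: z_{α/2} = 1.960.
Power = Φ(δ − 1.960) + Φ(−δ − 1.960) = Φ(1.290) + Φ(-5.210) = 0.9015 + 0.0000 = 0.9015.

Power ≈ 0.901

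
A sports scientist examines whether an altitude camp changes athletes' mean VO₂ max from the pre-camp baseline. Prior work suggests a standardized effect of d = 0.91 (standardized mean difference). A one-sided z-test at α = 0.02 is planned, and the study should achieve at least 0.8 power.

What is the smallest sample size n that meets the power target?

For power 0.8 need Φ(δ − z_{0.02}) = 0.8, so δ = z_{0.02} + z_{0.20} = 2.054 + 0.842 = 2.895.
δ = d·√n ⇒ n = (δ/d)² = (2.895 / 0.91)² = 10.12.
Round up to the next whole unit.

n = 11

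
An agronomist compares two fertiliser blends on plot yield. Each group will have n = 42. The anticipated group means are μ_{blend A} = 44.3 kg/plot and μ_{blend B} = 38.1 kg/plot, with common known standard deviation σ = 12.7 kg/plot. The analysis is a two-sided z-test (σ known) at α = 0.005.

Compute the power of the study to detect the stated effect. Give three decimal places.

Power ≈ 0.284

Standardized effect: d = |μ_{blend A} − μ_{blend B}| / σ = |44.3 − 38.1| / 12.7 = 0.4882
Noncentrality parameter: δ = d·√(n/2) = 0.4882 × √(42/2) = 2.2372
Critical value for a two-sided test at α = 0.005: z_{α/2} = 2.807.
Power = Φ(δ − 2.807) + Φ(−δ − 2.807) = Φ(-0.570) + Φ(-5.044) = 0.2844 + 0.0000 = 0.2844.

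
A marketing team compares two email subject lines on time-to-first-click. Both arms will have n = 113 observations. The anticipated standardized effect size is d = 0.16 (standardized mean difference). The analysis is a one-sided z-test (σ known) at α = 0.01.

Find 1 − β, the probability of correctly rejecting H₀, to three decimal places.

Noncentrality parameter: δ = d·√(n/2) = 0.16 × √(113/2) = 1.2027
Critical value for a one-sided test at α = 0.01: z_α = 2.326.
Power = Φ(δ − 2.326) = Φ(-1.124) = 0.1306.

Power ≈ 0.131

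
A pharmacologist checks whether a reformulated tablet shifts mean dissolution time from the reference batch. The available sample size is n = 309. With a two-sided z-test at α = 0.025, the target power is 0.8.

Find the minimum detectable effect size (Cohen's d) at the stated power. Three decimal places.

Required noncentrality: δ = z_{0.0125} + z_{0.20} = 2.241 + 0.842 = 3.083.
(Lower-tail contribution to power is negligible for δ > 0.)
δ = d·√n ⇒ d = δ/√n = 3.083/√309 = 0.1754.

d ≈ 0.175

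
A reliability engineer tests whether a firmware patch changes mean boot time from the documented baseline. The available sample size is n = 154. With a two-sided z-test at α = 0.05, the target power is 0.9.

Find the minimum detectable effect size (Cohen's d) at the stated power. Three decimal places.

d ≈ 0.261

Required noncentrality: δ = z_{0.025} + z_{0.10} = 1.960 + 1.282 = 3.242.
(Lower-tail contribution to power is negligible for δ > 0.)
δ = d·√n ⇒ d = δ/√n = 3.242/√154 = 0.2612.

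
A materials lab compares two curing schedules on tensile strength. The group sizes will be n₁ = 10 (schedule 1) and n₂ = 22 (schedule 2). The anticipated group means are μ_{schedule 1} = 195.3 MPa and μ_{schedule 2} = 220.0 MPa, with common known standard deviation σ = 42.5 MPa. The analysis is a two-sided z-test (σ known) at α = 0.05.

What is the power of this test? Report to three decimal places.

Standardized effect: d = |μ_{schedule 1} − μ_{schedule 2}| / σ = |195.3 − 220.0| / 42.5 = 0.5812
Noncentrality parameter: δ = d / √(1/n₁ + 1/n₂) = 0.5812 / √(1/10 + 1/22) = 1.5239
Critical value for a two-sided test at α = 0.05: z_{α/2} = 1.960.
Power = Φ(δ − 1.960) + Φ(−δ − 1.960) = Φ(-0.436) + Φ(-3.484) = 0.3314 + 0.0002 = 0.3316.

Power ≈ 0.332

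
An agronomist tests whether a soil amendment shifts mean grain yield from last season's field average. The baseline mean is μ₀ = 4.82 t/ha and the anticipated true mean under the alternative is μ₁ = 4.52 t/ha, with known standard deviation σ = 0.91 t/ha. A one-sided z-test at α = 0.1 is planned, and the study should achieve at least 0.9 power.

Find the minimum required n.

n = 61

Standardized effect: d = |μ₁ − μ₀| / σ = |4.52 − 4.82| / 0.91 = 0.3297
Set Φ(δ − 1.282) = 0.9; then δ − 1.282 = Φ⁻¹(0.9) = 1.282, giving δ = 2.563.
δ = d·√n ⇒ n = (δ/d)² = (2.563 / 0.3297)² = 60.45.
Rounding up, n = 61.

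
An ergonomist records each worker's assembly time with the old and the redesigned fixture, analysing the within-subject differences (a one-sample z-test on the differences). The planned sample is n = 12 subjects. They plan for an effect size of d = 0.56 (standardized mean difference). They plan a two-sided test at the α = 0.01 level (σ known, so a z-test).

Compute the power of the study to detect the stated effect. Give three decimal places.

Power ≈ 0.262

Noncentrality parameter: δ = d·√n = 0.56 × √12 = 1.9399
Two-sided α = 0.01 → critical value z_{0.005} = 2.576.
Power = Φ(δ − 2.576) + Φ(−δ − 2.576) = Φ(-0.636) + Φ(-4.516) = 0.2624 + 0.0000 = 0.2624.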